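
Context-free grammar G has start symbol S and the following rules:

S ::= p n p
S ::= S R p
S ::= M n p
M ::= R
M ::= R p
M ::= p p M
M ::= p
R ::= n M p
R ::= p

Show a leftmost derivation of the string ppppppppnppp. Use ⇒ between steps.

S⇒SRp⇒MnpRp⇒ppMnpRp⇒ppppMnpRp⇒ppppppMnpRp⇒ppppppRpnpRp⇒ppppppppnpRp⇒ppppppppnppp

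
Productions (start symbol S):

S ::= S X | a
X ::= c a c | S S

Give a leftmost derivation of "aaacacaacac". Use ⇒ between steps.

S ⇒ SX ⇒ SXX ⇒ SXXX ⇒ SXXXX ⇒ aXXXX ⇒ aSSXXX ⇒ aaSXXX ⇒ aaaXXX ⇒ aaacacXX ⇒ aaacacSSX ⇒ aaacacaSX ⇒ aaacacaaX ⇒ aaacacaacac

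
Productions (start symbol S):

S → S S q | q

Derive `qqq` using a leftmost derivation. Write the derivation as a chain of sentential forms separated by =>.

S => SSq => qSq => qqq

S => SSq   [S → S S q]
SSq => qSq   [S → q]
qSq => qqq   [S → q]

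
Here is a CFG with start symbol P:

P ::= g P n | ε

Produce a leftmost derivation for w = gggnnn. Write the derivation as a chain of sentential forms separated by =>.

P => gPn   [P ::= g P n]
gPn => ggPnn   [P ::= g P n]
ggPnn => gggPnnn   [P ::= g P n]
gggPnnn => gggnnn   [P ::= ε]

P=>gPn=>ggPnn=>gggPnnn=>gggnnn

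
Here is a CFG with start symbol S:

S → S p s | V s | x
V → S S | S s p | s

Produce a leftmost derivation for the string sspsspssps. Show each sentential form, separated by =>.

S=>Vs=>Ssps=>Vssps=>Sspssps=>Spsspssps=>Vspsspssps=>sspsspssps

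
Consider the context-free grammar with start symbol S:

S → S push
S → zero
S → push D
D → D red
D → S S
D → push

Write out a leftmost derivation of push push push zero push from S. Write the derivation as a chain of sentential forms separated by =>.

S => push D => push S S => push push D S => push push push S => push push push S push => push push push zero push

S => push D   [S → push D]
push D => push S S   [D → S S]
push S S => push push D S   [S → push D]
push push D S => push push push S   [D → push]
push push push S => push push push S push   [S → S push]
push push push S push => push push push zero push   [S → zero]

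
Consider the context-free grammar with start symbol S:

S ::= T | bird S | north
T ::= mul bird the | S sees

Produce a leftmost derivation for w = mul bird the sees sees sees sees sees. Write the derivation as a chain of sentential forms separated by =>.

S => T => S sees => T sees => S sees sees => T sees sees => S sees sees sees => T sees sees sees => S sees sees sees sees => T sees sees sees sees => S sees sees sees sees sees => T sees sees sees sees sees => mul bird the sees sees sees sees sees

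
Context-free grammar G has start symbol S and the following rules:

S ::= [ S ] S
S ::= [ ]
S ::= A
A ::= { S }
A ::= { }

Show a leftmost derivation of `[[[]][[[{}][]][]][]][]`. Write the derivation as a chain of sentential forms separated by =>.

S => [S]S   [S ::= [ S ] S]
[S]S => [[S]S]S   [S ::= [ S ] S]
[[S]S]S => [[[]]S]S   [S ::= [ ]]
[[[]]S]S => [[[]][S]S]S   [S ::= [ S ] S]
[[[]][S]S]S => [[[]][[S]S]S]S   [S ::= [ S ] S]
[[[]][[S]S]S]S => [[[]][[[S]S]S]S]S   [S ::= [ S ] S]
[[[]][[[S]S]S]S]S => [[[]][[[A]S]S]S]S   [S ::= A]
[[[]][[[A]S]S]S]S => [[[]][[[{}]S]S]S]S   [A ::= { }]
[[[]][[[{}]S]S]S]S => [[[]][[[{}][]]S]S]S   [S ::= [ ]]
[[[]][[[{}][]]S]S]S => [[[]][[[{}][]][]]S]S   [S ::= [ ]]
[[[]][[[{}][]][]]S]S => [[[]][[[{}][]][]][]]S   [S ::= [ ]]
[[[]][[[{}][]][]][]]S => [[[]][[[{}][]][]][]][]   [S ::= [ ]]

S => [S]S => [[S]S]S => [[[]]S]S => [[[]][S]S]S => [[[]][[S]S]S]S => [[[]][[[S]S]S]S]S => [[[]][[[A]S]S]S]S => [[[]][[[{}]S]S]S]S => [[[]][[[{}][]]S]S]S => [[[]][[[{}][]][]]S]S => [[[]][[[{}][]][]][]]S => [[[]][[[{}][]][]][]][]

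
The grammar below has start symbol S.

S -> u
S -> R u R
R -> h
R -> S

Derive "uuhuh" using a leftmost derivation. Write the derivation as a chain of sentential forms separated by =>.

S=>RuR=>SuR=>uuR=>uuS=>uuRuR=>uuhuR=>uuhuh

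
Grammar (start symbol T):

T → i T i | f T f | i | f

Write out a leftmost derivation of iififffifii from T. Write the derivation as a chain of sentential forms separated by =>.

T => iTi => iiTii => iifTfii => iifiTifii => iififTfifii => iififffifii

T => iTi   [T → i T i]
iTi => iiTii   [T → i T i]
iiTii => iifTfii   [T → f T f]
iifTfii => iifiTifii   [T → i T i]
iifiTifii => iififTfifii   [T → f T f]
iififTfifii => iififffifii   [T → f]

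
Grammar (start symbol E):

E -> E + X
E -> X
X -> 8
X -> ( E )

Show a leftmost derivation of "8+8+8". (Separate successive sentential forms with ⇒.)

E ⇒ E+X   [E -> E + X]
E+X ⇒ E+X+X   [E -> E + X]
E+X+X ⇒ X+X+X   [E -> X]
X+X+X ⇒ 8+X+X   [X -> 8]
8+X+X ⇒ 8+8+X   [X -> 8]
8+8+X ⇒ 8+8+8   [X -> 8]

E ⇒ E+X ⇒ E+X+X ⇒ X+X+X ⇒ 8+X+X ⇒ 8+8+X ⇒ 8+8+8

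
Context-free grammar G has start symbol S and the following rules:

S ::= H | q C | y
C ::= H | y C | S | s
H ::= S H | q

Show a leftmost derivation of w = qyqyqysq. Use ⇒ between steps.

S ⇒ qC ⇒ qyC ⇒ qyS ⇒ qyqC ⇒ qyqH ⇒ qyqSH ⇒ qyqyH ⇒ qyqySH ⇒ qyqyqCH ⇒ qyqyqyCH ⇒ qyqyqysH ⇒ qyqyqysq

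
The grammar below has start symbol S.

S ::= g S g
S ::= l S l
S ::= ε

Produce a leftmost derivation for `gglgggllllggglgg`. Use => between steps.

S => gSg   [S ::= g S g]
gSg => ggSgg   [S ::= g S g]
ggSgg => gglSlgg   [S ::= l S l]
gglSlgg => gglgSglgg   [S ::= g S g]
gglgSglgg => gglggSgglgg   [S ::= g S g]
gglggSgglgg => gglgggSggglgg   [S ::= g S g]
gglgggSggglgg => gglggglSlggglgg   [S ::= l S l]
gglggglSlggglgg => gglgggllSllggglgg   [S ::= l S l]
gglgggllSllggglgg => gglgggllllggglgg   [S ::= ε]

S=>gSg=>ggSgg=>gglSlgg=>gglgSglgg=>gglggSgglgg=>gglgggSggglgg=>gglggglSlggglgg=>gglgggllSllggglgg=>gglgggllllggglgg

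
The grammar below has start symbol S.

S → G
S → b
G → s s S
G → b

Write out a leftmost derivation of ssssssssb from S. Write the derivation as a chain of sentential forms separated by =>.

S => G   [S → G]
G => ssS   [G → s s S]
ssS => ssG   [S → G]
ssG => ssssS   [G → s s S]
ssssS => ssssG   [S → G]
ssssG => ssssssS   [G → s s S]
ssssssS => ssssssG   [S → G]
ssssssG => ssssssssS   [G → s s S]
ssssssssS => ssssssssG   [S → G]
ssssssssG => ssssssssb   [G → b]

S=>G=>ssS=>ssG=>ssssS=>ssssG=>ssssssS=>ssssssG=>ssssssssS=>ssssssssG=>ssssssssb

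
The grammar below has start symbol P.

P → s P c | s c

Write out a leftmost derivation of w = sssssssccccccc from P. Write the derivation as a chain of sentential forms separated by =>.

P => sPc   [P → s P c]
sPc => ssPcc   [P → s P c]
ssPcc => sssPccc   [P → s P c]
sssPccc => ssssPcccc   [P → s P c]
ssssPcccc => sssssPccccc   [P → s P c]
sssssPccccc => ssssssPcccccc   [P → s P c]
ssssssPcccccc => sssssssccccccc   [P → s c]

P => sPc => ssPcc => sssPccc => ssssPcccc => sssssPccccc => ssssssPcccccc => sssssssccccccc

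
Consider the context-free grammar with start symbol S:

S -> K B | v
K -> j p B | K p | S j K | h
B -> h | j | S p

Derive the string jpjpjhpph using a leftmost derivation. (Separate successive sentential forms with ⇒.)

S ⇒ KB ⇒ KpB ⇒ jpBpB ⇒ jpSppB ⇒ jpKBppB ⇒ jpjpBBppB ⇒ jpjpjBppB ⇒ jpjpjhppB ⇒ jpjpjhpph

S ⇒ KB   [S -> K B]
KB ⇒ KpB   [K -> K p]
KpB ⇒ jpBpB   [K -> j p B]
jpBpB ⇒ jpSppB   [B -> S p]
jpSppB ⇒ jpKBppB   [S -> K B]
jpKBppB ⇒ jpjpBBppB   [K -> j p B]
jpjpBBppB ⇒ jpjpjBppB   [B -> j]
jpjpjBppB ⇒ jpjpjhppB   [B -> h]
jpjpjhppB ⇒ jpjpjhpph   [B -> h]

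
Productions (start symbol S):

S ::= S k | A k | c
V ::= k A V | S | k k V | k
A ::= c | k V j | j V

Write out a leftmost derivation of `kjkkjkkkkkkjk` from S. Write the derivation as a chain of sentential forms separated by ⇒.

S⇒Ak⇒kVjk⇒kSjk⇒kAkjk⇒kjVkjk⇒kjSkjk⇒kjSkkjk⇒kjSkkkjk⇒kjSkkkkjk⇒kjSkkkkkjk⇒kjAkkkkkkjk⇒kjkVjkkkkkkjk⇒kjkkjkkkkkkjk

S ⇒ Ak   [S ::= A k]
Ak ⇒ kVjk   [A ::= k V j]
kVjk ⇒ kSjk   [V ::= S]
kSjk ⇒ kAkjk   [S ::= A k]
kAkjk ⇒ kjVkjk   [A ::= j V]
kjVkjk ⇒ kjSkjk   [V ::= S]
kjSkjk ⇒ kjSkkjk   [S ::= S k]
kjSkkjk ⇒ kjSkkkjk   [S ::= S k]
kjSkkkjk ⇒ kjSkkkkjk   [S ::= S k]
kjSkkkkjk ⇒ kjSkkkkkjk   [S ::= S k]
kjSkkkkkjk ⇒ kjAkkkkkkjk   [S ::= A k]
kjAkkkkkkjk ⇒ kjkVjkkkkkkjk   [A ::= k V j]
kjkVjkkkkkkjk ⇒ kjkkjkkkkkkjk   [V ::= k]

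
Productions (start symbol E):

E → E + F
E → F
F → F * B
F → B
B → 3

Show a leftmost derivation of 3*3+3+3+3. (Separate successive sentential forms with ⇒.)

E ⇒ E+F   [E → E + F]
E+F ⇒ E+F+F   [E → E + F]
E+F+F ⇒ E+F+F+F   [E → E + F]
E+F+F+F ⇒ F+F+F+F   [E → F]
F+F+F+F ⇒ F*B+F+F+F   [F → F * B]
F*B+F+F+F ⇒ B*B+F+F+F   [F → B]
B*B+F+F+F ⇒ 3*B+F+F+F   [B → 3]
3*B+F+F+F ⇒ 3*3+F+F+F   [B → 3]
3*3+F+F+F ⇒ 3*3+B+F+F   [F → B]
3*3+B+F+F ⇒ 3*3+3+F+F   [B → 3]
3*3+3+F+F ⇒ 3*3+3+B+F   [F → B]
3*3+3+B+F ⇒ 3*3+3+3+F   [B → 3]
3*3+3+3+F ⇒ 3*3+3+3+B   [F → B]
3*3+3+3+B ⇒ 3*3+3+3+3   [B → 3]

E ⇒ E+F ⇒ E+F+F ⇒ E+F+F+F ⇒ F+F+F+F ⇒ F*B+F+F+F ⇒ B*B+F+F+F ⇒ 3*B+F+F+F ⇒ 3*3+F+F+F ⇒ 3*3+B+F+F ⇒ 3*3+3+F+F ⇒ 3*3+3+B+F ⇒ 3*3+3+3+F ⇒ 3*3+3+3+B ⇒ 3*3+3+3+3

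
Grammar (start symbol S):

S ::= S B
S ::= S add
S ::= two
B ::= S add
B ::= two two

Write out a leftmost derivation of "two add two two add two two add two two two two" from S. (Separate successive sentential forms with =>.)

S => S B   [S ::= S B]
S B => S B B   [S ::= S B]
S B B => S add B B   [S ::= S add]
S add B B => S B add B B   [S ::= S B]
S B add B B => S add B add B B   [S ::= S add]
S add B add B B => S B add B add B B   [S ::= S B]
S B add B add B B => S add B add B add B B   [S ::= S add]
S add B add B add B B => two add B add B add B B   [S ::= two]
two add B add B add B B => two add two two add B add B B   [B ::= two two]
two add two two add B add B B => two add two two add two two add B B   [B ::= two two]
two add two two add two two add B B => two add two two add two two add two two B   [B ::= two two]
two add two two add two two add two two B => two add two two add two two add two two two two   [B ::= two two]

S => S B => S B B => S add B B => S B add B B => S add B add B B => S B add B add B B => S add B add B add B B => two add B add B add B B => two add two two add B add B B => two add two two add two two add B B => two add two two add two two add two two B => two add two two add two two add two two two two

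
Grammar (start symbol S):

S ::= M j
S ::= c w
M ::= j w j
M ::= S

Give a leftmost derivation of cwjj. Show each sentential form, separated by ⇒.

S ⇒ Mj ⇒ Sj ⇒ Mjj ⇒ Sjj ⇒ cwjj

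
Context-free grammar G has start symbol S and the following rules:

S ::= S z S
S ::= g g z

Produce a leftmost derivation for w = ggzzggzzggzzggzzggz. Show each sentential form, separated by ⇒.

S ⇒ SzS   [S ::= S z S]
SzS ⇒ SzSzS   [S ::= S z S]
SzSzS ⇒ SzSzSzS   [S ::= S z S]
SzSzSzS ⇒ SzSzSzSzS   [S ::= S z S]
SzSzSzSzS ⇒ ggzzSzSzSzS   [S ::= g g z]
ggzzSzSzSzS ⇒ ggzzggzzSzSzS   [S ::= g g z]
ggzzggzzSzSzS ⇒ ggzzggzzggzzSzS   [S ::= g g z]
ggzzggzzggzzSzS ⇒ ggzzggzzggzzggzzS   [S ::= g g z]
ggzzggzzggzzggzzS ⇒ ggzzggzzggzzggzzggz   [S ::= g g z]

S ⇒ SzS ⇒ SzSzS ⇒ SzSzSzS ⇒ SzSzSzSzS ⇒ ggzzSzSzSzS ⇒ ggzzggzzSzSzS ⇒ ggzzggzzggzzSzS ⇒ ggzzggzzggzzggzzS ⇒ ggzzggzzggzzggzzggz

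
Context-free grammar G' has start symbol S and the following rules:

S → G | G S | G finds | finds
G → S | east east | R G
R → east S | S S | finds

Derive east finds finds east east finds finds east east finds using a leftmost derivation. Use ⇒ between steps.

S ⇒ G S   [S → G S]
G S ⇒ R G S   [G → R G]
R G S ⇒ S S G S   [R → S S]
S S G S ⇒ G finds S G S   [S → G finds]
G finds S G S ⇒ R G finds S G S   [G → R G]
R G finds S G S ⇒ east S G finds S G S   [R → east S]
east S G finds S G S ⇒ east G S G finds S G S   [S → G S]
east G S G finds S G S ⇒ east S S G finds S G S   [G → S]
east S S G finds S G S ⇒ east finds S G finds S G S   [S → finds]
east finds S G finds S G S ⇒ east finds finds G finds S G S   [S → finds]
east finds finds G finds S G S ⇒ east finds finds east east finds S G S   [G → east east]
east finds finds east east finds S G S ⇒ east finds finds east east finds finds G S   [S → finds]
east finds finds east east finds finds G S ⇒ east finds finds east east finds finds east east S   [G → east east]
east finds finds east east finds finds east east S ⇒ east finds finds east east finds finds east east finds   [S → finds]

S ⇒ G S ⇒ R G S ⇒ S S G S ⇒ G finds S G S ⇒ R G finds S G S ⇒ east S G finds S G S ⇒ east G S G finds S G S ⇒ east S S G finds S G S ⇒ east finds S G finds S G S ⇒ east finds finds G finds S G S ⇒ east finds finds east east finds S G S ⇒ east finds finds east east finds finds G S ⇒ east finds finds east east finds finds east east S ⇒ east finds finds east east finds finds east east finds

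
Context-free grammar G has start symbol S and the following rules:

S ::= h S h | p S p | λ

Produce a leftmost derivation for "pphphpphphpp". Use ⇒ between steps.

S ⇒ pSp   [S ::= p S p]
pSp ⇒ ppSpp   [S ::= p S p]
ppSpp ⇒ pphShpp   [S ::= h S h]
pphShpp ⇒ pphpSphpp   [S ::= p S p]
pphpSphpp ⇒ pphphShphpp   [S ::= h S h]
pphphShphpp ⇒ pphphpSphphpp   [S ::= p S p]
pphphpSphphpp ⇒ pphphpphphpp   [S ::= λ]

S ⇒ pSp ⇒ ppSpp ⇒ pphShpp ⇒ pphpSphpp ⇒ pphphShphpp ⇒ pphphpSphphpp ⇒ pphphpphphpp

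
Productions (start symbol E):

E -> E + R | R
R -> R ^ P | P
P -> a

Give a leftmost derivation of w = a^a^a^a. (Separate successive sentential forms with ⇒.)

E ⇒ R ⇒ R^P ⇒ R^P^P ⇒ R^P^P^P ⇒ P^P^P^P ⇒ a^P^P^P ⇒ a^a^P^P ⇒ a^a^a^P ⇒ a^a^a^a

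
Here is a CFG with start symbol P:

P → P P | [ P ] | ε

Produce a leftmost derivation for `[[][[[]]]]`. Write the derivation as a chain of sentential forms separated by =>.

P => [P] => [PP] => [[P]P] => [[]P] => [[][P]] => [[][PP]] => [[][[P]P]] => [[][[[P]]P]] => [[][[[]]P]] => [[][[[]]]]

P => [P]   [P → [ P ]]
[P] => [PP]   [P → P P]
[PP] => [[P]P]   [P → [ P ]]
[[P]P] => [[]P]   [P → ε]
[[]P] => [[][P]]   [P → [ P ]]
[[][P]] => [[][PP]]   [P → P P]
[[][PP]] => [[][[P]P]]   [P → [ P ]]
[[][[P]P]] => [[][[[P]]P]]   [P → [ P ]]
[[][[[P]]P]] => [[][[[]]P]]   [P → ε]
[[][[[]]P]] => [[][[[]]]]   [P → ε]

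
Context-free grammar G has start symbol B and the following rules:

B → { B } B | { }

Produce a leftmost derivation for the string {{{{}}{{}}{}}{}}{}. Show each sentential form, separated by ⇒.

B ⇒ {B}B   [B → { B } B]
{B}B ⇒ {{B}B}B   [B → { B } B]
{{B}B}B ⇒ {{{B}B}B}B   [B → { B } B]
{{{B}B}B}B ⇒ {{{{}}B}B}B   [B → { }]
{{{{}}B}B}B ⇒ {{{{}}{B}B}B}B   [B → { B } B]
{{{{}}{B}B}B}B ⇒ {{{{}}{{}}B}B}B   [B → { }]
{{{{}}{{}}B}B}B ⇒ {{{{}}{{}}{}}B}B   [B → { }]
{{{{}}{{}}{}}B}B ⇒ {{{{}}{{}}{}}{}}B   [B → { }]
{{{{}}{{}}{}}{}}B ⇒ {{{{}}{{}}{}}{}}{}   [B → { }]

B⇒{B}B⇒{{B}B}B⇒{{{B}B}B}B⇒{{{{}}B}B}B⇒{{{{}}{B}B}B}B⇒{{{{}}{{}}B}B}B⇒{{{{}}{{}}{}}B}B⇒{{{{}}{{}}{}}{}}B⇒{{{{}}{{}}{}}{}}{}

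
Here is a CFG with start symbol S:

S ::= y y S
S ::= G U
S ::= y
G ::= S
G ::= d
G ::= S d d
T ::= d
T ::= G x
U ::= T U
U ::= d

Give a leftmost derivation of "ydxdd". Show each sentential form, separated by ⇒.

S ⇒ GU   [S ::= G U]
GU ⇒ SU   [G ::= S]
SU ⇒ yU   [S ::= y]
yU ⇒ yTU   [U ::= T U]
yTU ⇒ yGxU   [T ::= G x]
yGxU ⇒ ydxU   [G ::= d]
ydxU ⇒ ydxTU   [U ::= T U]
ydxTU ⇒ ydxdU   [T ::= d]
ydxdU ⇒ ydxdd   [U ::= d]

S ⇒ GU ⇒ SU ⇒ yU ⇒ yTU ⇒ yGxU ⇒ ydxU ⇒ ydxTU ⇒ ydxdU ⇒ ydxdd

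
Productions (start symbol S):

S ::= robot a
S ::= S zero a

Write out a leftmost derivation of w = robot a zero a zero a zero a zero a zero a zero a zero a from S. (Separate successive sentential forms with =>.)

S => S zero a => S zero a zero a => S zero a zero a zero a => S zero a zero a zero a zero a => S zero a zero a zero a zero a zero a => S zero a zero a zero a zero a zero a zero a => S zero a zero a zero a zero a zero a zero a zero a => robot a zero a zero a zero a zero a zero a zero a zero a

S => S zero a   [S ::= S zero a]
S zero a => S zero a zero a   [S ::= S zero a]
S zero a zero a => S zero a zero a zero a   [S ::= S zero a]
S zero a zero a zero a => S zero a zero a zero a zero a   [S ::= S zero a]
S zero a zero a zero a zero a => S zero a zero a zero a zero a zero a   [S ::= S zero a]
S zero a zero a zero a zero a zero a => S zero a zero a zero a zero a zero a zero a   [S ::= S zero a]
S zero a zero a zero a zero a zero a zero a => S zero a zero a zero a zero a zero a zero a zero a   [S ::= S zero a]
S zero a zero a zero a zero a zero a zero a zero a => robot a zero a zero a zero a zero a zero a zero a zero a   [S ::= robot a]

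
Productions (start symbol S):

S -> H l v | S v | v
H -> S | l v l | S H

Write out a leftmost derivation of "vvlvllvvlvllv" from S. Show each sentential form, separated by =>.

S => Hlv => SHlv => SvHlv => HlvvHlv => SHlvvHlv => vHlvvHlv => vSHlvvHlv => vvHlvvHlv => vvlvllvvHlv => vvlvllvvlvllv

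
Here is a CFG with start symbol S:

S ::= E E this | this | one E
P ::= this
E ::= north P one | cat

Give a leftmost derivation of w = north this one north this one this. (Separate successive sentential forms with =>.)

S => E E this   [S ::= E E this]
E E this => north P one E this   [E ::= north P one]
north P one E this => north this one E this   [P ::= this]
north this one E this => north this one north P one this   [E ::= north P one]
north this one north P one this => north this one north this one this   [P ::= this]

S => E E this => north P one E this => north this one E this => north this one north P one this => north this one north this one this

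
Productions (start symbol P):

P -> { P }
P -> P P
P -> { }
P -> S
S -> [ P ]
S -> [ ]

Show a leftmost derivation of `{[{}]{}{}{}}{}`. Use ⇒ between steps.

P⇒PP⇒{P}P⇒{PP}P⇒{PPP}P⇒{PPPP}P⇒{SPPP}P⇒{[P]PPP}P⇒{[{}]PPP}P⇒{[{}]{}PP}P⇒{[{}]{}{}P}P⇒{[{}]{}{}{}}P⇒{[{}]{}{}{}}{}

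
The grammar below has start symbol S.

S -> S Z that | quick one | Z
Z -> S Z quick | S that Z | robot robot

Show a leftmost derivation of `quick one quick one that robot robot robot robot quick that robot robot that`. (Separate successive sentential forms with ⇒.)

S ⇒ S Z that   [S -> S Z that]
S Z that ⇒ S Z that Z that   [S -> S Z that]
S Z that Z that ⇒ quick one Z that Z that   [S -> quick one]
quick one Z that Z that ⇒ quick one S Z quick that Z that   [Z -> S Z quick]
quick one S Z quick that Z that ⇒ quick one Z Z quick that Z that   [S -> Z]
quick one Z Z quick that Z that ⇒ quick one S that Z Z quick that Z that   [Z -> S that Z]
quick one S that Z Z quick that Z that ⇒ quick one quick one that Z Z quick that Z that   [S -> quick one]
quick one quick one that Z Z quick that Z that ⇒ quick one quick one that robot robot Z quick that Z that   [Z -> robot robot]
quick one quick one that robot robot Z quick that Z that ⇒ quick one quick one that robot robot robot robot quick that Z that   [Z -> robot robot]
quick one quick one that robot robot robot robot quick that Z that ⇒ quick one quick one that robot robot robot robot quick that robot robot that   [Z -> robot robot]

S ⇒ S Z that ⇒ S Z that Z that ⇒ quick one Z that Z that ⇒ quick one S Z quick that Z that ⇒ quick one Z Z quick that Z that ⇒ quick one S that Z Z quick that Z that ⇒ quick one quick one that Z Z quick that Z that ⇒ quick one quick one that robot robot Z quick that Z that ⇒ quick one quick one that robot robot robot robot quick that Z that ⇒ quick one quick one that robot robot robot robot quick that robot robot that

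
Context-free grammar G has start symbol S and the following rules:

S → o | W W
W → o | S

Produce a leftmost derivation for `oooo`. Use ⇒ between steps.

S ⇒ WW   [S → W W]
WW ⇒ SW   [W → S]
SW ⇒ WWW   [S → W W]
WWW ⇒ SWW   [W → S]
SWW ⇒ WWWW   [S → W W]
WWWW ⇒ oWWW   [W → o]
oWWW ⇒ oSWW   [W → S]
oSWW ⇒ ooWW   [S → o]
ooWW ⇒ oooW   [W → o]
oooW ⇒ oooo   [W → o]

S ⇒ WW ⇒ SW ⇒ WWW ⇒ SWW ⇒ WWWW ⇒ oWWW ⇒ oSWW ⇒ ooWW ⇒ oooW ⇒ oooo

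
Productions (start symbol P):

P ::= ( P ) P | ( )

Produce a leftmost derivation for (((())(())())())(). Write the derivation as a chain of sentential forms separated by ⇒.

P ⇒ (P)P ⇒ ((P)P)P ⇒ (((P)P)P)P ⇒ (((())P)P)P ⇒ (((())(P)P)P)P ⇒ (((())(())P)P)P ⇒ (((())(())())P)P ⇒ (((())(())())())P ⇒ (((())(())())())()

P ⇒ (P)P   [P ::= ( P ) P]
(P)P ⇒ ((P)P)P   [P ::= ( P ) P]
((P)P)P ⇒ (((P)P)P)P   [P ::= ( P ) P]
(((P)P)P)P ⇒ (((())P)P)P   [P ::= ( )]
(((())P)P)P ⇒ (((())(P)P)P)P   [P ::= ( P ) P]
(((())(P)P)P)P ⇒ (((())(())P)P)P   [P ::= ( )]
(((())(())P)P)P ⇒ (((())(())())P)P   [P ::= ( )]
(((())(())())P)P ⇒ (((())(())())())P   [P ::= ( )]
(((())(())())())P ⇒ (((())(())())())()   [P ::= ( )]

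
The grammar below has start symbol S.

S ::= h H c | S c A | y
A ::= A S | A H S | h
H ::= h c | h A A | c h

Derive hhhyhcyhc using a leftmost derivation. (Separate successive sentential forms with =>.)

S=>hHc=>hhAAc=>hhAHSAc=>hhASHSAc=>hhhSHSAc=>hhhyHSAc=>hhhyhcSAc=>hhhyhcyAc=>hhhyhcyhc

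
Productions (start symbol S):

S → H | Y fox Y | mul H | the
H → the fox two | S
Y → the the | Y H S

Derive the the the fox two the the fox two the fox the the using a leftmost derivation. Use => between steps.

S => Y fox Y => Y H S fox Y => Y H S H S fox Y => the the H S H S fox Y => the the the fox two S H S fox Y => the the the fox two the H S fox Y => the the the fox two the the fox two S fox Y => the the the fox two the the fox two the fox Y => the the the fox two the the fox two the fox the the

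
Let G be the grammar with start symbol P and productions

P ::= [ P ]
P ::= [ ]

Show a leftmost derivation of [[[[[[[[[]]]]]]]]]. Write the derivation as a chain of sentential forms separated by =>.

P => [P] => [[P]] => [[[P]]] => [[[[P]]]] => [[[[[P]]]]] => [[[[[[P]]]]]] => [[[[[[[P]]]]]]] => [[[[[[[[P]]]]]]]] => [[[[[[[[[]]]]]]]]]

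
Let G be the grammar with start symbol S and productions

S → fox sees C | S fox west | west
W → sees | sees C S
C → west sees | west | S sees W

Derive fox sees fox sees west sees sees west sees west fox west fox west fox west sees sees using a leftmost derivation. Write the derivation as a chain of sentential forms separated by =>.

S => fox sees C   [S → fox sees C]
fox sees C => fox sees S sees W   [C → S sees W]
fox sees S sees W => fox sees S fox west sees W   [S → S fox west]
fox sees S fox west sees W => fox sees S fox west fox west sees W   [S → S fox west]
fox sees S fox west fox west sees W => fox sees S fox west fox west fox west sees W   [S → S fox west]
fox sees S fox west fox west fox west sees W => fox sees fox sees C fox west fox west fox west sees W   [S → fox sees C]
fox sees fox sees C fox west fox west fox west sees W => fox sees fox sees S sees W fox west fox west fox west sees W   [C → S sees W]
fox sees fox sees S sees W fox west fox west fox west sees W => fox sees fox sees west sees W fox west fox west fox west sees W   [S → west]
fox sees fox sees west sees W fox west fox west fox west sees W => fox sees fox sees west sees sees C S fox west fox west fox west sees W   [W → sees C S]
fox sees fox sees west sees sees C S fox west fox west fox west sees W => fox sees fox sees west sees sees west sees S fox west fox west fox west sees W   [C → west sees]
fox sees fox sees west sees sees west sees S fox west fox west fox west sees W => fox sees fox sees west sees sees west sees west fox west fox west fox west sees W   [S → west]
fox sees fox sees west sees sees west sees west fox west fox west fox west sees W => fox sees fox sees west sees sees west sees west fox west fox west fox west sees sees   [W → sees]

S => fox sees C => fox sees S sees W => fox sees S fox west sees W => fox sees S fox west fox west sees W => fox sees S fox west fox west fox west sees W => fox sees fox sees C fox west fox west fox west sees W => fox sees fox sees S sees W fox west fox west fox west sees W => fox sees fox sees west sees W fox west fox west fox west sees W => fox sees fox sees west sees sees C S fox west fox west fox west sees W => fox sees fox sees west sees sees west sees S fox west fox west fox west sees W => fox sees fox sees west sees sees west sees west fox west fox west fox west sees W => fox sees fox sees west sees sees west sees west fox west fox west fox west sees sees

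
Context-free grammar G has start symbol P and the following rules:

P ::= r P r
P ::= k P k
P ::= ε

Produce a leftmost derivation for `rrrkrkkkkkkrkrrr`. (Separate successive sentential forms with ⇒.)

P ⇒ rPr ⇒ rrPrr ⇒ rrrPrrr ⇒ rrrkPkrrr ⇒ rrrkrPrkrrr ⇒ rrrkrkPkrkrrr ⇒ rrrkrkkPkkrkrrr ⇒ rrrkrkkkPkkkrkrrr ⇒ rrrkrkkkkkkrkrrr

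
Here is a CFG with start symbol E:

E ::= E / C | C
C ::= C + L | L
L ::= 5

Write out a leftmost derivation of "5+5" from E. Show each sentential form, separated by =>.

E => C => C+L => L+L => 5+L => 5+5

E => C   [E ::= C]
C => C+L   [C ::= C + L]
C+L => L+L   [C ::= L]
L+L => 5+L   [L ::= 5]
5+L => 5+5   [L ::= 5]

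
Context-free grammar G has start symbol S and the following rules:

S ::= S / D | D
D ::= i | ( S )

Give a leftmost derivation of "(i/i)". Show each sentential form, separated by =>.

S => D => (S) => (S/D) => (D/D) => (i/D) => (i/i)

S => D   [S ::= D]
D => (S)   [D ::= ( S )]
(S) => (S/D)   [S ::= S / D]
(S/D) => (D/D)   [S ::= D]
(D/D) => (i/D)   [D ::= i]
(i/D) => (i/i)   [D ::= i]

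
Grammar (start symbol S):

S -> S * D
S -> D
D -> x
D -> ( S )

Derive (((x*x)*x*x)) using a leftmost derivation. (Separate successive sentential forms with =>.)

S => D   [S -> D]
D => (S)   [D -> ( S )]
(S) => (D)   [S -> D]
(D) => ((S))   [D -> ( S )]
((S)) => ((S*D))   [S -> S * D]
((S*D)) => ((S*D*D))   [S -> S * D]
((S*D*D)) => ((D*D*D))   [S -> D]
((D*D*D)) => (((S)*D*D))   [D -> ( S )]
(((S)*D*D)) => (((S*D)*D*D))   [S -> S * D]
(((S*D)*D*D)) => (((D*D)*D*D))   [S -> D]
(((D*D)*D*D)) => (((x*D)*D*D))   [D -> x]
(((x*D)*D*D)) => (((x*x)*D*D))   [D -> x]
(((x*x)*D*D)) => (((x*x)*x*D))   [D -> x]
(((x*x)*x*D)) => (((x*x)*x*x))   [D -> x]

S=>D=>(S)=>(D)=>((S))=>((S*D))=>((S*D*D))=>((D*D*D))=>(((S)*D*D))=>(((S*D)*D*D))=>(((D*D)*D*D))=>(((x*D)*D*D))=>(((x*x)*D*D))=>(((x*x)*x*D))=>(((x*x)*x*x))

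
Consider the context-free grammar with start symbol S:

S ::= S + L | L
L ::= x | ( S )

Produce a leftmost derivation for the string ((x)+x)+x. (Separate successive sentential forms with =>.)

S=>S+L=>L+L=>(S)+L=>(S+L)+L=>(L+L)+L=>((S)+L)+L=>((L)+L)+L=>((x)+L)+L=>((x)+x)+L=>((x)+x)+x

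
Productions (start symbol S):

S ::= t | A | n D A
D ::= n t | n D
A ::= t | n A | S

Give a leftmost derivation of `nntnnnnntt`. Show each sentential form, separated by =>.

S => nDA => nntA => nntS => nntnDA => nntnnDA => nntnnnDA => nntnnnnDA => nntnnnnntA => nntnnnnntt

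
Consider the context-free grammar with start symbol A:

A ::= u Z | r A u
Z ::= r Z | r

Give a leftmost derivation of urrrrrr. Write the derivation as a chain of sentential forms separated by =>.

A => uZ => urZ => urrZ => urrrZ => urrrrZ => urrrrrZ => urrrrrr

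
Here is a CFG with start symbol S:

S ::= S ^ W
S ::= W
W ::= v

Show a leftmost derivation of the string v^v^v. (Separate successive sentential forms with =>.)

S => S^W   [S ::= S ^ W]
S^W => S^W^W   [S ::= S ^ W]
S^W^W => W^W^W   [S ::= W]
W^W^W => v^W^W   [W ::= v]
v^W^W => v^v^W   [W ::= v]
v^v^W => v^v^v   [W ::= v]

S => S^W => S^W^W => W^W^W => v^W^W => v^v^W => v^v^v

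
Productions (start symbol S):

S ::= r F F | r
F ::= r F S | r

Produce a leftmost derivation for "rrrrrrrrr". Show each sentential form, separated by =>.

S=>rFF=>rrF=>rrrFS=>rrrrFSS=>rrrrrFSSS=>rrrrrrSSS=>rrrrrrrSS=>rrrrrrrrS=>rrrrrrrrr

S => rFF   [S ::= r F F]
rFF => rrF   [F ::= r]
rrF => rrrFS   [F ::= r F S]
rrrFS => rrrrFSS   [F ::= r F S]
rrrrFSS => rrrrrFSSS   [F ::= r F S]
rrrrrFSSS => rrrrrrSSS   [F ::= r]
rrrrrrSSS => rrrrrrrSS   [S ::= r]
rrrrrrrSS => rrrrrrrrS   [S ::= r]
rrrrrrrrS => rrrrrrrrr   [S ::= r]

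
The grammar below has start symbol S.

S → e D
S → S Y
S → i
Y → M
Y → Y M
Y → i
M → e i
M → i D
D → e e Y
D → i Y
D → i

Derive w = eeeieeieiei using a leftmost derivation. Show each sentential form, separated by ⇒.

S ⇒ eD   [S → e D]
eD ⇒ eeeY   [D → e e Y]
eeeY ⇒ eeeM   [Y → M]
eeeM ⇒ eeeiD   [M → i D]
eeeiD ⇒ eeeieeY   [D → e e Y]
eeeieeY ⇒ eeeieeYM   [Y → Y M]
eeeieeYM ⇒ eeeieeYMM   [Y → Y M]
eeeieeYMM ⇒ eeeieeiMM   [Y → i]
eeeieeiMM ⇒ eeeieeieiM   [M → e i]
eeeieeieiM ⇒ eeeieeieiei   [M → e i]

S ⇒ eD ⇒ eeeY ⇒ eeeM ⇒ eeeiD ⇒ eeeieeY ⇒ eeeieeYM ⇒ eeeieeYMM ⇒ eeeieeiMM ⇒ eeeieeieiM ⇒ eeeieeieiei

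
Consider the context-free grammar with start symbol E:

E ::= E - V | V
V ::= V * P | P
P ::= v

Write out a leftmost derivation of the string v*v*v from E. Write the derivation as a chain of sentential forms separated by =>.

E => V => V*P => V*P*P => P*P*P => v*P*P => v*v*P => v*v*v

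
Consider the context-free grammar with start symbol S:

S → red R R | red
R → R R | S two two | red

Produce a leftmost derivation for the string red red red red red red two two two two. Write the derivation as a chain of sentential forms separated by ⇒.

S ⇒ red R R ⇒ red R R R ⇒ red red R R ⇒ red red red R ⇒ red red red S two two ⇒ red red red red R R two two ⇒ red red red red red R two two ⇒ red red red red red S two two two two ⇒ red red red red red red two two two two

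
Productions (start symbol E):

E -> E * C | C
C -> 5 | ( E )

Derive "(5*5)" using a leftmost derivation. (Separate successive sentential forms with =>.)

E => C => (E) => (E*C) => (C*C) => (5*C) => (5*5)

E => C   [E -> C]
C => (E)   [C -> ( E )]
(E) => (E*C)   [E -> E * C]
(E*C) => (C*C)   [E -> C]
(C*C) => (5*C)   [C -> 5]
(5*C) => (5*5)   [C -> 5]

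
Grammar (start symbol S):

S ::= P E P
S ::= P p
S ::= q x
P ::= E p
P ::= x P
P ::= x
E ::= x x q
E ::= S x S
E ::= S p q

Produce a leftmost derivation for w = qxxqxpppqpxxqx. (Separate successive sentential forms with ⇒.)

S ⇒ PEP ⇒ EpEP ⇒ SpqpEP ⇒ PppqpEP ⇒ EpppqpEP ⇒ SxSpppqpEP ⇒ qxxSpppqpEP ⇒ qxxqxpppqpEP ⇒ qxxqxpppqpxxqP ⇒ qxxqxpppqpxxqx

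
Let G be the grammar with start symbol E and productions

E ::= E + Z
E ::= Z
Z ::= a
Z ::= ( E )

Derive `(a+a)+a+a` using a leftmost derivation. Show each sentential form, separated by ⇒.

E ⇒ E+Z ⇒ E+Z+Z ⇒ Z+Z+Z ⇒ (E)+Z+Z ⇒ (E+Z)+Z+Z ⇒ (Z+Z)+Z+Z ⇒ (a+Z)+Z+Z ⇒ (a+a)+Z+Z ⇒ (a+a)+a+Z ⇒ (a+a)+a+a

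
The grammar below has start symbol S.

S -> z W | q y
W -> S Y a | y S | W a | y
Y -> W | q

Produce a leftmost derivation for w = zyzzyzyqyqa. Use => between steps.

S => zW => zyS => zyzW => zyzSYa => zyzzWYa => zyzzySYa => zyzzyzWYa => zyzzyzySYa => zyzzyzyqyYa => zyzzyzyqyqa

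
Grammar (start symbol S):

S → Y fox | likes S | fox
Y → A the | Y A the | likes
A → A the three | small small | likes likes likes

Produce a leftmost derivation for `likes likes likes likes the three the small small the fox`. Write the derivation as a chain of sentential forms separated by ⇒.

S ⇒ likes S ⇒ likes Y fox ⇒ likes Y A the fox ⇒ likes A the A the fox ⇒ likes A the three the A the fox ⇒ likes likes likes likes the three the A the fox ⇒ likes likes likes likes the three the small small the fox

S ⇒ likes S   [S → likes S]
likes S ⇒ likes Y fox   [S → Y fox]
likes Y fox ⇒ likes Y A the fox   [Y → Y A the]
likes Y A the fox ⇒ likes A the A the fox   [Y → A the]
likes A the A the fox ⇒ likes A the three the A the fox   [A → A the three]
likes A the three the A the fox ⇒ likes likes likes likes the three the A the fox   [A → likes likes likes]
likes likes likes likes the three the A the fox ⇒ likes likes likes likes the three the small small the fox   [A → small small]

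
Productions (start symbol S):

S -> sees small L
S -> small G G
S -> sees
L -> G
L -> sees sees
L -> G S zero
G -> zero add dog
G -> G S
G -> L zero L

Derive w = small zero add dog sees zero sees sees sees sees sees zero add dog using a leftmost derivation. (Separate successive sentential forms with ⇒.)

S ⇒ small G G   [S -> small G G]
small G G ⇒ small G S G   [G -> G S]
small G S G ⇒ small G S S G   [G -> G S]
small G S S G ⇒ small G S S S G   [G -> G S]
small G S S S G ⇒ small L zero L S S S G   [G -> L zero L]
small L zero L S S S G ⇒ small G zero L S S S G   [L -> G]
small G zero L S S S G ⇒ small G S zero L S S S G   [G -> G S]
small G S zero L S S S G ⇒ small zero add dog S zero L S S S G   [G -> zero add dog]
small zero add dog S zero L S S S G ⇒ small zero add dog sees zero L S S S G   [S -> sees]
small zero add dog sees zero L S S S G ⇒ small zero add dog sees zero sees sees S S S G   [L -> sees sees]
small zero add dog sees zero sees sees S S S G ⇒ small zero add dog sees zero sees sees sees S S G   [S -> sees]
small zero add dog sees zero sees sees sees S S G ⇒ small zero add dog sees zero sees sees sees sees S G   [S -> sees]
small zero add dog sees zero sees sees sees sees S G ⇒ small zero add dog sees zero sees sees sees sees sees G   [S -> sees]
small zero add dog sees zero sees sees sees sees sees G ⇒ small zero add dog sees zero sees sees sees sees sees zero add dog   [G -> zero add dog]

S ⇒ small G G ⇒ small G S G ⇒ small G S S G ⇒ small G S S S G ⇒ small L zero L S S S G ⇒ small G zero L S S S G ⇒ small G S zero L S S S G ⇒ small zero add dog S zero L S S S G ⇒ small zero add dog sees zero L S S S G ⇒ small zero add dog sees zero sees sees S S S G ⇒ small zero add dog sees zero sees sees sees S S G ⇒ small zero add dog sees zero sees sees sees sees S G ⇒ small zero add dog sees zero sees sees sees sees sees G ⇒ small zero add dog sees zero sees sees sees sees sees zero add dog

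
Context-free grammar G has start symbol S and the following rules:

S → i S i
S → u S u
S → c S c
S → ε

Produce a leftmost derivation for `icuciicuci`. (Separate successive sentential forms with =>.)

S=>iSi=>icSci=>icuSuci=>icucScuci=>icuciSicuci=>icuciicuci

S => iSi   [S → i S i]
iSi => icSci   [S → c S c]
icSci => icuSuci   [S → u S u]
icuSuci => icucScuci   [S → c S c]
icucScuci => icuciSicuci   [S → i S i]
icuciSicuci => icuciicuci   [S → ε]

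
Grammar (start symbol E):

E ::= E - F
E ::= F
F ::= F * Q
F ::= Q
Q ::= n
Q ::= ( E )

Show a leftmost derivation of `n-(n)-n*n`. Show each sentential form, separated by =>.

E => E-F   [E ::= E - F]
E-F => E-F-F   [E ::= E - F]
E-F-F => F-F-F   [E ::= F]
F-F-F => Q-F-F   [F ::= Q]
Q-F-F => n-F-F   [Q ::= n]
n-F-F => n-Q-F   [F ::= Q]
n-Q-F => n-(E)-F   [Q ::= ( E )]
n-(E)-F => n-(F)-F   [E ::= F]
n-(F)-F => n-(Q)-F   [F ::= Q]
n-(Q)-F => n-(n)-F   [Q ::= n]
n-(n)-F => n-(n)-F*Q   [F ::= F * Q]
n-(n)-F*Q => n-(n)-Q*Q   [F ::= Q]
n-(n)-Q*Q => n-(n)-n*Q   [Q ::= n]
n-(n)-n*Q => n-(n)-n*n   [Q ::= n]

E=>E-F=>E-F-F=>F-F-F=>Q-F-F=>n-F-F=>n-Q-F=>n-(E)-F=>n-(F)-F=>n-(Q)-F=>n-(n)-F=>n-(n)-F*Q=>n-(n)-Q*Q=>n-(n)-n*Q=>n-(n)-n*n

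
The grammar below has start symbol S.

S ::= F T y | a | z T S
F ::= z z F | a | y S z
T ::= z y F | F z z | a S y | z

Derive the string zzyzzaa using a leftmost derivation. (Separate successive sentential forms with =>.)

S => zTS => zzyFS => zzyzzFS => zzyzzaS => zzyzzaa

S => zTS   [S ::= z T S]
zTS => zzyFS   [T ::= z y F]
zzyFS => zzyzzFS   [F ::= z z F]
zzyzzFS => zzyzzaS   [F ::= a]
zzyzzaS => zzyzzaa   [S ::= a]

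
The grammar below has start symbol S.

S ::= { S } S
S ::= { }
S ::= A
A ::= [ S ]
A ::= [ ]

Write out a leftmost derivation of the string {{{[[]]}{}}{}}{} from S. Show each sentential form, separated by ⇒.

S ⇒ {S}S   [S ::= { S } S]
{S}S ⇒ {{S}S}S   [S ::= { S } S]
{{S}S}S ⇒ {{{S}S}S}S   [S ::= { S } S]
{{{S}S}S}S ⇒ {{{A}S}S}S   [S ::= A]
{{{A}S}S}S ⇒ {{{[S]}S}S}S   [A ::= [ S ]]
{{{[S]}S}S}S ⇒ {{{[A]}S}S}S   [S ::= A]
{{{[A]}S}S}S ⇒ {{{[[]]}S}S}S   [A ::= [ ]]
{{{[[]]}S}S}S ⇒ {{{[[]]}{}}S}S   [S ::= { }]
{{{[[]]}{}}S}S ⇒ {{{[[]]}{}}{}}S   [S ::= { }]
{{{[[]]}{}}{}}S ⇒ {{{[[]]}{}}{}}{}   [S ::= { }]

S ⇒ {S}S ⇒ {{S}S}S ⇒ {{{S}S}S}S ⇒ {{{A}S}S}S ⇒ {{{[S]}S}S}S ⇒ {{{[A]}S}S}S ⇒ {{{[[]]}S}S}S ⇒ {{{[[]]}{}}S}S ⇒ {{{[[]]}{}}{}}S ⇒ {{{[[]]}{}}{}}{}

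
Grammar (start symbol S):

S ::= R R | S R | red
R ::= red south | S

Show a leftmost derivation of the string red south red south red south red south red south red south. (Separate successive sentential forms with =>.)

S => S R => S R R => S R R R => R R R R R => S R R R R => R R R R R R => red south R R R R R => red south red south R R R R => red south red south red south R R R => red south red south red south red south R R => red south red south red south red south red south R => red south red south red south red south red south red south

S => S R   [S ::= S R]
S R => S R R   [S ::= S R]
S R R => S R R R   [S ::= S R]
S R R R => R R R R R   [S ::= R R]
R R R R R => S R R R R   [R ::= S]
S R R R R => R R R R R R   [S ::= R R]
R R R R R R => red south R R R R R   [R ::= red south]
red south R R R R R => red south red south R R R R   [R ::= red south]
red south red south R R R R => red south red south red south R R R   [R ::= red south]
red south red south red south R R R => red south red south red south red south R R   [R ::= red south]
red south red south red south red south R R => red south red south red south red south red south R   [R ::= red south]
red south red south red south red south red south R => red south red south red south red south red south red south   [R ::= red south]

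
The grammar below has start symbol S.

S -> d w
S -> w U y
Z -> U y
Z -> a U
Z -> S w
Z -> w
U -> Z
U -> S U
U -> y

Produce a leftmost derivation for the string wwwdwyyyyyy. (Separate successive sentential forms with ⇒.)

S⇒wUy⇒wSUy⇒wwUyUy⇒wwSUyUy⇒wwwUyUyUy⇒wwwSUyUyUy⇒wwwdwUyUyUy⇒wwwdwyyUyUy⇒wwwdwyyyyUy⇒wwwdwyyyyyy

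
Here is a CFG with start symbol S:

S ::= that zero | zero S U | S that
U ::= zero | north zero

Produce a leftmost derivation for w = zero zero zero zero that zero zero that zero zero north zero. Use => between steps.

S => zero S U   [S ::= zero S U]
zero S U => zero zero S U U   [S ::= zero S U]
zero zero S U U => zero zero zero S U U U   [S ::= zero S U]
zero zero zero S U U U => zero zero zero S that U U U   [S ::= S that]
zero zero zero S that U U U => zero zero zero zero S U that U U U   [S ::= zero S U]
zero zero zero zero S U that U U U => zero zero zero zero that zero U that U U U   [S ::= that zero]
zero zero zero zero that zero U that U U U => zero zero zero zero that zero zero that U U U   [U ::= zero]
zero zero zero zero that zero zero that U U U => zero zero zero zero that zero zero that zero U U   [U ::= zero]
zero zero zero zero that zero zero that zero U U => zero zero zero zero that zero zero that zero zero U   [U ::= zero]
zero zero zero zero that zero zero that zero zero U => zero zero zero zero that zero zero that zero zero north zero   [U ::= north zero]

S => zero S U => zero zero S U U => zero zero zero S U U U => zero zero zero S that U U U => zero zero zero zero S U that U U U => zero zero zero zero that zero U that U U U => zero zero zero zero that zero zero that U U U => zero zero zero zero that zero zero that zero U U => zero zero zero zero that zero zero that zero zero U => zero zero zero zero that zero zero that zero zero north zero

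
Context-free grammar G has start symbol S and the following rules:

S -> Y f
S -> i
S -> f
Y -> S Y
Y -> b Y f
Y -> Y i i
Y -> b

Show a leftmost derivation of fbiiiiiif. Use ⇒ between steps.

S ⇒ Yf   [S -> Y f]
Yf ⇒ Yiif   [Y -> Y i i]
Yiif ⇒ Yiiiif   [Y -> Y i i]
Yiiiif ⇒ Yiiiiiif   [Y -> Y i i]
Yiiiiiif ⇒ SYiiiiiif   [Y -> S Y]
SYiiiiiif ⇒ fYiiiiiif   [S -> f]
fYiiiiiif ⇒ fbiiiiiif   [Y -> b]

S ⇒ Yf ⇒ Yiif ⇒ Yiiiif ⇒ Yiiiiiif ⇒ SYiiiiiif ⇒ fYiiiiiif ⇒ fbiiiiiif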